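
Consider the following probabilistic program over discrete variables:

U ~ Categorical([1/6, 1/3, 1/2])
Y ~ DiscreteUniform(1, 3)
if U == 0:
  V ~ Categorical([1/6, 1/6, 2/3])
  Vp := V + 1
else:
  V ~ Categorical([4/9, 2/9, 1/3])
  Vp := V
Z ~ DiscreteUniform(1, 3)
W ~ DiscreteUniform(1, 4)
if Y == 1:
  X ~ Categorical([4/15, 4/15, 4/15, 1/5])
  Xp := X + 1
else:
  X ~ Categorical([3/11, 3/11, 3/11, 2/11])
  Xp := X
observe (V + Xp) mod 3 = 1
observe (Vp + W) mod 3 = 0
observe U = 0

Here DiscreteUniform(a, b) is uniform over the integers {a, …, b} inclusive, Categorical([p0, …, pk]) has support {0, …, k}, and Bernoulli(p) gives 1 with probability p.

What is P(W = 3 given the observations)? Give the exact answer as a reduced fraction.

Enumerate traces; 51 have nonzero weight after conditioning:
  (U=0, Y=1, V=0, Z=1, W=2, X=0) weight 1/4860
  (U=0, Y=1, V=0, Z=1, W=2, X=3) weight 1/6480
  (U=0, Y=1, V=0, Z=2, W=2, X=0) weight 1/4860
  (U=0, Y=1, V=0, Z=2, W=2, X=3) weight 1/6480
  (U=0, Y=1, V=0, Z=3, W=2, X=0) weight 1/4860
  (U=0, Y=1, V=0, Z=3, W=2, X=3) weight 1/6480
  (U=0, Y=1, V=1, Z=1, W=1, X=2) weight 1/4860
  (U=0, Y=1, V=1, Z=1, W=4, X=2) weight 1/4860
  (U=0, Y=1, V=2, Z=1, W=3, X=1) weight 1/1215
  … 42 more
Group by W:
  weight(W=1) = 97/35640
  weight(W=2) = 167/71280
  weight(W=3) = 67/8910
  weight(W=4) = 97/35640
Total weight = 97/35640 + 167/71280 + 67/8910 + 97/35640 = 1091/71280
P(W=1 | obs) = 97/35640 / 1091/71280 = 194/1091
P(W=2 | obs) = 167/71280 / 1091/71280 = 167/1091
P(W=3 | obs) = 67/8910 / 1091/71280 = 536/1091
P(W=4 | obs) = 97/35640 / 1091/71280 = 194/1091

P(W = 3 | obs) = 536/1091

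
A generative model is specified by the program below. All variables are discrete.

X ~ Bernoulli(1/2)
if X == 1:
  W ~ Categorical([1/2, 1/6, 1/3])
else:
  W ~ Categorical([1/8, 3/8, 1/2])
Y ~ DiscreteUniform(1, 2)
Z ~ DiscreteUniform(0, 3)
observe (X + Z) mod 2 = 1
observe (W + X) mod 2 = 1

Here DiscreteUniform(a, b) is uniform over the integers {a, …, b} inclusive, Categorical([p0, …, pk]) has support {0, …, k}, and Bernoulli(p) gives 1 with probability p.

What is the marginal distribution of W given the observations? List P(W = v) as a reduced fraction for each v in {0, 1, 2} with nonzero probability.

P(W=0) = 12/29, P(W=1) = 9/29, P(W=2) = 8/29

Enumerate traces; 12 have nonzero weight after conditioning:
  (X=0, W=1, Y=1, Z=1) weight 3/128
  (X=0, W=1, Y=1, Z=3) weight 3/128
  (X=0, W=1, Y=2, Z=1) weight 3/128
  (X=0, W=1, Y=2, Z=3) weight 3/128
  (X=1, W=0, Y=1, Z=0) weight 1/32
  (X=1, W=0, Y=1, Z=2) weight 1/32
  (X=1, W=0, Y=2, Z=0) weight 1/32
  (X=1, W=0, Y=2, Z=2) weight 1/32
  (X=1, W=2, Y=1, Z=0) weight 1/48
  … 3 more
Group by W:
  weight(W=0) = 1/8
  weight(W=1) = 3/32
  weight(W=2) = 1/12
Total weight = 1/8 + 3/32 + 1/12 = 29/96
P(W=0 | obs) = 1/8 / 29/96 = 12/29
P(W=1 | obs) = 3/32 / 29/96 = 9/29
P(W=2 | obs) = 1/12 / 29/96 = 8/29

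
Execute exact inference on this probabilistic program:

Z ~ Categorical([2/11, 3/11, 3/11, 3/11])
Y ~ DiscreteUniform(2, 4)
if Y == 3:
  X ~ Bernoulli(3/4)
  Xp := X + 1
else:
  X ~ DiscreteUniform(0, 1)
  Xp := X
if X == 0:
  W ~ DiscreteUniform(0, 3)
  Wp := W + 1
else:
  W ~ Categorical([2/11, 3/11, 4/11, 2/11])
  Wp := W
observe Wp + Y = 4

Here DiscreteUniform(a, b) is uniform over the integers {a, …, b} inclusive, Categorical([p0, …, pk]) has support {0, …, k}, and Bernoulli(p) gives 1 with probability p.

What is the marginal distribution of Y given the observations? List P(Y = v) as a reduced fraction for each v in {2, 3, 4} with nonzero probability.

P(Y=2) = 6/13, P(Y=3) = 47/117, P(Y=4) = 16/117

Enumerate traces; 20 have nonzero weight after conditioning:
  (Z=0, Y=2, X=0, W=1) weight 1/132
  (Z=0, Y=2, X=1, W=2) weight 4/363
  (Z=0, Y=3, X=0, W=0) weight 1/264
  (Z=0, Y=3, X=1, W=1) weight 3/242
  (Z=0, Y=4, X=1, W=0) weight 2/363
  (Z=1, Y=2, X=0, W=1) weight 1/88
  (Z=1, Y=2, X=1, W=2) weight 2/121
  (Z=1, Y=3, X=0, W=0) weight 1/176
  … 12 more
Group by Y:
  weight(Y=2) = 9/88
  weight(Y=3) = 47/528
  weight(Y=4) = 1/33
Total weight = 9/88 + 47/528 + 1/33 = 39/176
P(Y=2 | obs) = 9/88 / 39/176 = 6/13
P(Y=3 | obs) = 47/528 / 39/176 = 47/117
P(Y=4 | obs) = 1/33 / 39/176 = 16/117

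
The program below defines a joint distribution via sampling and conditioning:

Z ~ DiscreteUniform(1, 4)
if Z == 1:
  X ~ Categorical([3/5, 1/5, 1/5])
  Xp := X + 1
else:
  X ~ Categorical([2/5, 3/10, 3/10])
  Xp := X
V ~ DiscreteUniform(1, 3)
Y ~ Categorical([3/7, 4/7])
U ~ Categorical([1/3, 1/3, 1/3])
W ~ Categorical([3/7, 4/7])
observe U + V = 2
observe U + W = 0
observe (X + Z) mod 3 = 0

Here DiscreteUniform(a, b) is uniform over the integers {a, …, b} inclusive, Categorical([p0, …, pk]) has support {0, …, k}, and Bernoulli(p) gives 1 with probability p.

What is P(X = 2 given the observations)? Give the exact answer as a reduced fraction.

P(X = 2 | obs) = 5/12

Enumerate traces; 8 have nonzero weight after conditioning:
  (Z=1, X=2, V=2, Y=0, U=0, W=0) weight 1/980
  (Z=1, X=2, V=2, Y=1, U=0, W=0) weight 1/735
  (Z=2, X=1, V=2, Y=0, U=0, W=0) weight 3/1960
  (Z=2, X=1, V=2, Y=1, U=0, W=0) weight 1/490
  (Z=3, X=0, V=2, Y=0, U=0, W=0) weight 1/490
  (Z=3, X=0, V=2, Y=1, U=0, W=0) weight 2/735
  (Z=4, X=2, V=2, Y=0, U=0, W=0) weight 3/1960
  (Z=4, X=2, V=2, Y=1, U=0, W=0) weight 1/490
Group by X:
  weight(X=0) = 1/210
  weight(X=1) = 1/280
  weight(X=2) = 1/168
Total weight = 1/210 + 1/280 + 1/168 = 1/70
P(X=0 | obs) = 1/210 / 1/70 = 1/3
P(X=1 | obs) = 1/280 / 1/70 = 1/4
P(X=2 | obs) = 1/168 / 1/70 = 5/12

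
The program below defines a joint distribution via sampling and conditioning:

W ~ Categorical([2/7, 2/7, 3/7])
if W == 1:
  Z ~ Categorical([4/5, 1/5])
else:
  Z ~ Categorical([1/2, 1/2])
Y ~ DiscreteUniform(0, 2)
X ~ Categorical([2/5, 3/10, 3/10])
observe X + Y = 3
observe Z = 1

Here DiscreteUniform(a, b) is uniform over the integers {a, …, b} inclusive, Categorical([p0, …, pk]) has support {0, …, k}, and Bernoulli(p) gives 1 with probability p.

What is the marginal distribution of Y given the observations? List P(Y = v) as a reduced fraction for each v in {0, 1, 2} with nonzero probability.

Enumerate traces; 6 have nonzero weight after conditioning:
  (W=0, Z=1, Y=1, X=2) weight 1/70
  (W=0, Z=1, Y=2, X=1) weight 1/70
  (W=1, Z=1, Y=1, X=2) weight 1/175
  (W=1, Z=1, Y=2, X=1) weight 1/175
  (W=2, Z=1, Y=1, X=2) weight 3/140
  (W=2, Z=1, Y=2, X=1) weight 3/140
Group by Y:
  weight(Y=1) = 29/700
  weight(Y=2) = 29/700
Total weight = 29/700 + 29/700 = 29/350
P(Y=1 | obs) = 29/700 / 29/350 = 1/2
P(Y=2 | obs) = 29/700 / 29/350 = 1/2

P(Y=1) = 1/2, P(Y=2) = 1/2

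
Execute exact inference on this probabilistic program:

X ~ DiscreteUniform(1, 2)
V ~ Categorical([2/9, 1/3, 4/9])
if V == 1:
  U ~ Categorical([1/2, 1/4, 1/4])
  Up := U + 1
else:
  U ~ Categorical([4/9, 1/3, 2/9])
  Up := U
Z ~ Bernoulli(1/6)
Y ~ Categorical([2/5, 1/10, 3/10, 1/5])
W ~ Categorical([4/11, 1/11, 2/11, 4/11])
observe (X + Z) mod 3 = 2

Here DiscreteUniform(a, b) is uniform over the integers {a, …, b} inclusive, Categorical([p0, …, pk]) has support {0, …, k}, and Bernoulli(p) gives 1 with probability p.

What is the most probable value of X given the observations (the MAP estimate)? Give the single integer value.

argmax_v P(X = v | obs) = 2

Enumerate traces; 288 have nonzero weight after conditioning:
  (X=1, V=0, U=0, Z=1, Y=0, W=0) weight 16/13365
  (X=1, V=0, U=0, Z=1, Y=0, W=1) weight 4/13365
  (X=1, V=0, U=0, Z=1, Y=0, W=2) weight 8/13365
  (X=1, V=0, U=0, Z=1, Y=0, W=3) weight 16/13365
  (X=1, V=0, U=0, Z=1, Y=1, W=0) weight 4/13365
  (X=1, V=0, U=0, Z=1, Y=1, W=1) weight 1/13365
  (X=1, V=0, U=0, Z=1, Y=1, W=2) weight 2/13365
  (X=1, V=0, U=0, Z=1, Y=1, W=3) weight 4/13365
  (X=2, V=0, U=0, Z=0, Y=0, W=0) weight 16/2673
  … 279 more
Group by X:
  weight(X=1) = 1/12
  weight(X=2) = 5/12
Total weight = 1/12 + 5/12 = 1/2
P(X=1 | obs) = 1/12 / 1/2 = 1/6
P(X=2 | obs) = 5/12 / 1/2 = 5/6
argmax = 2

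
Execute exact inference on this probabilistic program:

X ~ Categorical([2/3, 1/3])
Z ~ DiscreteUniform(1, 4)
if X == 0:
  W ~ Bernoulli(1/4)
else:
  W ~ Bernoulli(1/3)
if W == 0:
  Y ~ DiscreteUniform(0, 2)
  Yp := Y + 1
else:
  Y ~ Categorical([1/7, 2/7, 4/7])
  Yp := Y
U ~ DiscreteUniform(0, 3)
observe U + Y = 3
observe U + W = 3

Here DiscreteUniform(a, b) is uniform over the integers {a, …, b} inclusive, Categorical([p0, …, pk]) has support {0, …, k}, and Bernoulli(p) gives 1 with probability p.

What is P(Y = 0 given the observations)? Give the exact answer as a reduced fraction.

Enumerate traces; 16 have nonzero weight after conditioning:
  (X=0, Z=1, W=0, Y=0, U=3) weight 1/96
  (X=0, Z=1, W=1, Y=1, U=2) weight 1/336
  (X=0, Z=2, W=0, Y=0, U=3) weight 1/96
  (X=0, Z=2, W=1, Y=1, U=2) weight 1/336
  (X=0, Z=3, W=0, Y=0, U=3) weight 1/96
  (X=0, Z=3, W=1, Y=1, U=2) weight 1/336
  (X=0, Z=4, W=0, Y=0, U=3) weight 1/96
  (X=0, Z=4, W=1, Y=1, U=2) weight 1/336
  … 8 more
Group by Y:
  weight(Y=0) = 13/216
  weight(Y=1) = 5/252
Total weight = 13/216 + 5/252 = 121/1512
P(Y=0 | obs) = 13/216 / 121/1512 = 91/121
P(Y=1 | obs) = 5/252 / 121/1512 = 30/121

P(Y = 0 | obs) = 91/121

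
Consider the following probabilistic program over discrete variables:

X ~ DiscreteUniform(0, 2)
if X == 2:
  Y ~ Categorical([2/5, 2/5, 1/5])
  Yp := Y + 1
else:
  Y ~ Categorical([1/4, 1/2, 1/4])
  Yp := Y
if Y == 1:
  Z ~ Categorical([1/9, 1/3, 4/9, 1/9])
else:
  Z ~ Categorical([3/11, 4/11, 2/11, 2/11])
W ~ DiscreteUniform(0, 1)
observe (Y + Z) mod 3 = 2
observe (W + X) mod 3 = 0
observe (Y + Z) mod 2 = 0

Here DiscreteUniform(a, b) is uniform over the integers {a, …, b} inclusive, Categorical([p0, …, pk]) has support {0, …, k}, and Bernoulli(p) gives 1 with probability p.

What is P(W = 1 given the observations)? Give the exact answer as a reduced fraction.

P(W = 1 | obs) = 172/357

Enumerate traces; 6 have nonzero weight after conditioning:
  (X=0, Y=0, Z=2, W=0) weight 1/132
  (X=0, Y=1, Z=1, W=0) weight 1/36
  (X=0, Y=2, Z=0, W=0) weight 1/88
  (X=2, Y=0, Z=2, W=1) weight 2/165
  (X=2, Y=1, Z=1, W=1) weight 1/45
  (X=2, Y=2, Z=0, W=1) weight 1/110
Group by W:
  weight(W=0) = 37/792
  weight(W=1) = 43/990
Total weight = 37/792 + 43/990 = 119/1320
P(W=0 | obs) = 37/792 / 119/1320 = 185/357
P(W=1 | obs) = 43/990 / 119/1320 = 172/357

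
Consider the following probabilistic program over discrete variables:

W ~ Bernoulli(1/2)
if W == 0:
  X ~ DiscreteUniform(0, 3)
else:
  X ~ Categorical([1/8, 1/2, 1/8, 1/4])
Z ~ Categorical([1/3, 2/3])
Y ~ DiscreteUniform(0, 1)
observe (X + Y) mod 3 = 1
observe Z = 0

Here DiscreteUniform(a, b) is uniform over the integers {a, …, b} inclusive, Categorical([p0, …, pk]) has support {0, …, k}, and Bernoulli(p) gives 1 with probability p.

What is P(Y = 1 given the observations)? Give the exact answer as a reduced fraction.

Enumerate traces; 6 have nonzero weight after conditioning:
  (W=0, X=0, Z=0, Y=1) weight 1/48
  (W=0, X=1, Z=0, Y=0) weight 1/48
  (W=0, X=3, Z=0, Y=1) weight 1/48
  (W=1, X=0, Z=0, Y=1) weight 1/96
  (W=1, X=1, Z=0, Y=0) weight 1/24
  (W=1, X=3, Z=0, Y=1) weight 1/48
Group by Y:
  weight(Y=0) = 1/16
  weight(Y=1) = 7/96
Total weight = 1/16 + 7/96 = 13/96
P(Y=0 | obs) = 1/16 / 13/96 = 6/13
P(Y=1 | obs) = 7/96 / 13/96 = 7/13

P(Y = 1 | obs) = 7/13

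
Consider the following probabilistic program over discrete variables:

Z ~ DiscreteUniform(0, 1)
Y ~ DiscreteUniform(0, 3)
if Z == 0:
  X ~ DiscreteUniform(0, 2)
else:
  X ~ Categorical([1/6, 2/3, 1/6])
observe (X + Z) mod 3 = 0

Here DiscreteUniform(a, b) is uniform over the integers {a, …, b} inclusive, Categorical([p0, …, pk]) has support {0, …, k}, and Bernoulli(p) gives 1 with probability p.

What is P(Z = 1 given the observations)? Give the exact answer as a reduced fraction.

Enumerate traces; 8 have nonzero weight after conditioning:
  (Z=0, Y=0, X=0) weight 1/24
  (Z=0, Y=1, X=0) weight 1/24
  (Z=0, Y=2, X=0) weight 1/24
  (Z=0, Y=3, X=0) weight 1/24
  (Z=1, Y=0, X=2) weight 1/48
  (Z=1, Y=1, X=2) weight 1/48
  (Z=1, Y=2, X=2) weight 1/48
  (Z=1, Y=3, X=2) weight 1/48
Group by Z:
  weight(Z=0) = 1/6
  weight(Z=1) = 1/12
Total weight = 1/6 + 1/12 = 1/4
P(Z=0 | obs) = 1/6 / 1/4 = 2/3
P(Z=1 | obs) = 1/12 / 1/4 = 1/3

P(Z = 1 | obs) = 1/3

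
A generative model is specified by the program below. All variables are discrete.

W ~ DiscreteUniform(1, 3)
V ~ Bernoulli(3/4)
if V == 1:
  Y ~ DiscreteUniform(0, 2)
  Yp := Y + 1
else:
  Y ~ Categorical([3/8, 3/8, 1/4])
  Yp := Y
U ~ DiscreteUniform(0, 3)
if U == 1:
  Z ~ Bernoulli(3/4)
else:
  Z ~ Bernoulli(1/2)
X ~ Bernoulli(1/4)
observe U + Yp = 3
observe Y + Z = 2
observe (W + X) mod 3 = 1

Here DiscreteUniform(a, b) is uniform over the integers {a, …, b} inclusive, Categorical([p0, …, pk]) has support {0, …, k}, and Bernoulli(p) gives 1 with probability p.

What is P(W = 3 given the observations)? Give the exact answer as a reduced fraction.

Enumerate traces; 8 have nonzero weight after conditioning:
  (W=1, V=0, Y=1, U=2, Z=1, X=0) weight 3/1024
  (W=1, V=0, Y=2, U=1, Z=0, X=0) weight 1/1024
  (W=1, V=1, Y=1, U=1, Z=1, X=0) weight 3/256
  (W=1, V=1, Y=2, U=0, Z=0, X=0) weight 1/128
  (W=3, V=0, Y=1, U=2, Z=1, X=1) weight 1/1024
  (W=3, V=0, Y=2, U=1, Z=0, X=1) weight 1/3072
  (W=3, V=1, Y=1, U=1, Z=1, X=1) weight 1/256
  (W=3, V=1, Y=2, U=0, Z=0, X=1) weight 1/384
Group by W:
  weight(W=1) = 3/128
  weight(W=3) = 1/128
Total weight = 3/128 + 1/128 = 1/32
P(W=1 | obs) = 3/128 / 1/32 = 3/4
P(W=3 | obs) = 1/128 / 1/32 = 1/4

P(W = 3 | obs) = 1/4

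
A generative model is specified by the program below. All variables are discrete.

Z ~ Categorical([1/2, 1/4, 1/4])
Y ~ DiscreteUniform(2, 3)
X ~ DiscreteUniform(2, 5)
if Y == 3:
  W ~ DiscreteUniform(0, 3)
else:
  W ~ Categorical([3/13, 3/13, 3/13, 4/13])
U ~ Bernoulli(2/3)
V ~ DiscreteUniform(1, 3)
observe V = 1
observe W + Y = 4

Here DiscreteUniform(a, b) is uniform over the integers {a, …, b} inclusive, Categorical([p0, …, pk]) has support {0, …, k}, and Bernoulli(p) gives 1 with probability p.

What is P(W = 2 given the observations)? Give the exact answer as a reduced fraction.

Enumerate traces; 48 have nonzero weight after conditioning:
  (Z=0, Y=2, X=2, W=2, U=0, V=1) weight 1/624
  (Z=0, Y=2, X=2, W=2, U=1, V=1) weight 1/312
  (Z=0, Y=2, X=3, W=2, U=0, V=1) weight 1/624
  (Z=0, Y=2, X=3, W=2, U=1, V=1) weight 1/312
  (Z=0, Y=2, X=4, W=2, U=0, V=1) weight 1/624
  (Z=0, Y=2, X=4, W=2, U=1, V=1) weight 1/312
  (Z=0, Y=2, X=5, W=2, U=0, V=1) weight 1/624
  (Z=0, Y=2, X=5, W=2, U=1, V=1) weight 1/312
  (Z=0, Y=3, X=2, W=1, U=0, V=1) weight 1/576
  … 39 more
Group by W:
  weight(W=1) = 1/24
  weight(W=2) = 1/26
Total weight = 1/24 + 1/26 = 25/312
P(W=1 | obs) = 1/24 / 25/312 = 13/25
P(W=2 | obs) = 1/26 / 25/312 = 12/25

P(W = 2 | obs) = 12/25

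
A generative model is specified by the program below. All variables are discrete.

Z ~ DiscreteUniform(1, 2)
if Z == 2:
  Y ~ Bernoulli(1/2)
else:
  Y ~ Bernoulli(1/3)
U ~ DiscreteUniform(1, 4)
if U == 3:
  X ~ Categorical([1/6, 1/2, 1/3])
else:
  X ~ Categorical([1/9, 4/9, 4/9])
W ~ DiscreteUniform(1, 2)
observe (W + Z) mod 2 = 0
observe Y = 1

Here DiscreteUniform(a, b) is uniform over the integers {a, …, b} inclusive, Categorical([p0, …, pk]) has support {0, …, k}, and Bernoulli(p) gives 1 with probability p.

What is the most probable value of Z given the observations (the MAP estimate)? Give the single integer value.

argmax_v P(Z = v | obs) = 2

Enumerate traces; 24 have nonzero weight after conditioning:
  (Z=1, Y=1, U=1, X=0, W=1) weight 1/432
  (Z=1, Y=1, U=1, X=1, W=1) weight 1/108
  (Z=1, Y=1, U=1, X=2, W=1) weight 1/108
  (Z=1, Y=1, U=2, X=0, W=1) weight 1/432
  (Z=1, Y=1, U=2, X=1, W=1) weight 1/108
  (Z=1, Y=1, U=2, X=2, W=1) weight 1/108
  (Z=1, Y=1, U=3, X=0, W=1) weight 1/288
  (Z=1, Y=1, U=3, X=1, W=1) weight 1/96
  (Z=2, Y=1, U=1, X=0, W=2) weight 1/288
  … 15 more
Group by Z:
  weight(Z=1) = 1/12
  weight(Z=2) = 1/8
Total weight = 1/12 + 1/8 = 5/24
P(Z=1 | obs) = 1/12 / 5/24 = 2/5
P(Z=2 | obs) = 1/8 / 5/24 = 3/5
argmax = 2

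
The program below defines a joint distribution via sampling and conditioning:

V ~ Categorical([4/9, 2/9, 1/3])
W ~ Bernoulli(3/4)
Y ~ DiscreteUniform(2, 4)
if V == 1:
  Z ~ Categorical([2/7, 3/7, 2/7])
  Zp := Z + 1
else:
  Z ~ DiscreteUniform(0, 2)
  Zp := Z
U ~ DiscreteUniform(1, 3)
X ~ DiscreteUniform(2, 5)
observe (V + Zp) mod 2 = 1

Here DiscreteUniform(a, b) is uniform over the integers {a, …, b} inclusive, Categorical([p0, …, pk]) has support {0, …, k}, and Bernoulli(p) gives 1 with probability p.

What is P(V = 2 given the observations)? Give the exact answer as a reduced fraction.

Enumerate traces; 216 have nonzero weight after conditioning:
  (V=0, W=0, Y=2, Z=1, U=1, X=2) weight 1/972
  (V=0, W=0, Y=2, Z=1, U=1, X=3) weight 1/972
  (V=0, W=0, Y=2, Z=1, U=1, X=4) weight 1/972
  (V=0, W=0, Y=2, Z=1, U=1, X=5) weight 1/972
  (V=0, W=0, Y=2, Z=1, U=2, X=2) weight 1/972
  (V=0, W=0, Y=2, Z=1, U=2, X=3) weight 1/972
  (V=0, W=0, Y=2, Z=1, U=2, X=4) weight 1/972
  (V=0, W=0, Y=2, Z=1, U=2, X=5) weight 1/972
  (V=1, W=0, Y=2, Z=1, U=1, X=2) weight 1/1512
  (V=2, W=0, Y=2, Z=1, U=1, X=2) weight 1/1296
  … 206 more
Group by V:
  weight(V=0) = 4/27
  weight(V=1) = 2/21
  weight(V=2) = 1/9
Total weight = 4/27 + 2/21 + 1/9 = 67/189
P(V=0 | obs) = 4/27 / 67/189 = 28/67
P(V=1 | obs) = 2/21 / 67/189 = 18/67
P(V=2 | obs) = 1/9 / 67/189 = 21/67

P(V = 2 | obs) = 21/67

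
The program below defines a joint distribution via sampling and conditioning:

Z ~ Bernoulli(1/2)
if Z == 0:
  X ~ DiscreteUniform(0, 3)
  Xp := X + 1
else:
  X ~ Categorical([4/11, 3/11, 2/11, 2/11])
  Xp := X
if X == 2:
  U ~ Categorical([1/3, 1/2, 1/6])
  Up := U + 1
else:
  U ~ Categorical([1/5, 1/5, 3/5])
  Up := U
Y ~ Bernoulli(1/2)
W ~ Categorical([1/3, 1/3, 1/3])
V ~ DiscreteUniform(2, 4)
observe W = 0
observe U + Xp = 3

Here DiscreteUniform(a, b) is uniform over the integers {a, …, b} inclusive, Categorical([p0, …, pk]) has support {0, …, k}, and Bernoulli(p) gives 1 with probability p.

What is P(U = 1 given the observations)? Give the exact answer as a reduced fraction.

P(U = 1 | obs) = 93/379

Enumerate traces; 36 have nonzero weight after conditioning:
  (Z=0, X=0, U=2, Y=0, W=0, V=2) weight 1/240
  (Z=0, X=0, U=2, Y=0, W=0, V=3) weight 1/240
  (Z=0, X=0, U=2, Y=0, W=0, V=4) weight 1/240
  (Z=0, X=0, U=2, Y=1, W=0, V=2) weight 1/240
  (Z=0, X=0, U=2, Y=1, W=0, V=3) weight 1/240
  (Z=0, X=0, U=2, Y=1, W=0, V=4) weight 1/240
  (Z=0, X=1, U=1, Y=0, W=0, V=2) weight 1/720
  (Z=0, X=1, U=1, Y=0, W=0, V=3) weight 1/720
  (Z=0, X=2, U=0, Y=0, W=0, V=2) weight 1/432
  … 27 more
Group by U:
  weight(U=0) = 79/3960
  weight(U=1) = 31/1320
  weight(U=2) = 23/440
Total weight = 79/3960 + 31/1320 + 23/440 = 379/3960
P(U=0 | obs) = 79/3960 / 379/3960 = 79/379
P(U=1 | obs) = 31/1320 / 379/3960 = 93/379
P(U=2 | obs) = 23/440 / 379/3960 = 207/379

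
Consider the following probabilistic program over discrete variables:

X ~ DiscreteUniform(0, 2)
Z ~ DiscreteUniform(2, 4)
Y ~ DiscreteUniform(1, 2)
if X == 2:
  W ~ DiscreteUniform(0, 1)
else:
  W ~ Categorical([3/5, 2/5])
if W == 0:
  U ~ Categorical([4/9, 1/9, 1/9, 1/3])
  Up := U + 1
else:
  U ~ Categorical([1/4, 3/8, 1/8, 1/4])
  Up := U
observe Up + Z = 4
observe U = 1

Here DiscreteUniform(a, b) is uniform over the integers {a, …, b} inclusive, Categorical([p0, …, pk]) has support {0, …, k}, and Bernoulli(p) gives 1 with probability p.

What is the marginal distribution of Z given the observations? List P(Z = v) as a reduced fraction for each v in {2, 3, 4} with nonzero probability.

Enumerate traces; 12 have nonzero weight after conditioning:
  (X=0, Z=2, Y=1, W=0, U=1) weight 1/270
  (X=0, Z=2, Y=2, W=0, U=1) weight 1/270
  (X=0, Z=3, Y=1, W=1, U=1) weight 1/120
  (X=0, Z=3, Y=2, W=1, U=1) weight 1/120
  (X=1, Z=2, Y=1, W=0, U=1) weight 1/270
  (X=1, Z=2, Y=2, W=0, U=1) weight 1/270
  (X=1, Z=3, Y=1, W=1, U=1) weight 1/120
  (X=1, Z=3, Y=2, W=1, U=1) weight 1/120
  … 4 more
Group by Z:
  weight(Z=2) = 17/810
  weight(Z=3) = 13/240
Total weight = 17/810 + 13/240 = 487/6480
P(Z=2 | obs) = 17/810 / 487/6480 = 136/487
P(Z=3 | obs) = 13/240 / 487/6480 = 351/487

P(Z=2) = 136/487, P(Z=3) = 351/487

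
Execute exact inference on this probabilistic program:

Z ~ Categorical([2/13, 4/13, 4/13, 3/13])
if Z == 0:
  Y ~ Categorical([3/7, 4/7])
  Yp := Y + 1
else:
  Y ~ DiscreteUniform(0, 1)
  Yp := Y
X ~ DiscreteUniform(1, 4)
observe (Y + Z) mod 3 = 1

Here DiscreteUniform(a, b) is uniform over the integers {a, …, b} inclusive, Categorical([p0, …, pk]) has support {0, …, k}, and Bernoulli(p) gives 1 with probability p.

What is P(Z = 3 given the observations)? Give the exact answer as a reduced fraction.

P(Z = 3 | obs) = 21/65

Enumerate traces; 12 have nonzero weight after conditioning:
  (Z=0, Y=1, X=1) weight 2/91
  (Z=0, Y=1, X=2) weight 2/91
  (Z=0, Y=1, X=3) weight 2/91
  (Z=0, Y=1, X=4) weight 2/91
  (Z=1, Y=0, X=1) weight 1/26
  (Z=1, Y=0, X=2) weight 1/26
  (Z=1, Y=0, X=3) weight 1/26
  (Z=1, Y=0, X=4) weight 1/26
  (Z=3, Y=1, X=1) weight 3/104
  … 3 more
Group by Z:
  weight(Z=0) = 8/91
  weight(Z=1) = 2/13
  weight(Z=3) = 3/26
Total weight = 8/91 + 2/13 + 3/26 = 5/14
P(Z=0 | obs) = 8/91 / 5/14 = 16/65
P(Z=1 | obs) = 2/13 / 5/14 = 28/65
P(Z=3 | obs) = 3/26 / 5/14 = 21/65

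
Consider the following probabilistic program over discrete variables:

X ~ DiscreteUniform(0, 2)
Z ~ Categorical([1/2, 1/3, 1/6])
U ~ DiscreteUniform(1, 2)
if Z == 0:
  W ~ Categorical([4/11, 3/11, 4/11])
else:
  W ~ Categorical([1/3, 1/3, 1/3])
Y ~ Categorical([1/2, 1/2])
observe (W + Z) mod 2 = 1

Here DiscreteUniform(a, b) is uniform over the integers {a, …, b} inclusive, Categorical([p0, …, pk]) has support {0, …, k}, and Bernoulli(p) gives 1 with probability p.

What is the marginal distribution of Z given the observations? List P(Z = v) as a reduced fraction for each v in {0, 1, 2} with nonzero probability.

Enumerate traces; 48 have nonzero weight after conditioning:
  (X=0, Z=0, U=1, W=1, Y=0) weight 1/88
  (X=0, Z=0, U=1, W=1, Y=1) weight 1/88
  (X=0, Z=0, U=2, W=1, Y=0) weight 1/88
  (X=0, Z=0, U=2, W=1, Y=1) weight 1/88
  (X=0, Z=1, U=1, W=0, Y=0) weight 1/108
  (X=0, Z=1, U=1, W=0, Y=1) weight 1/108
  (X=0, Z=1, U=1, W=2, Y=0) weight 1/108
  (X=0, Z=1, U=1, W=2, Y=1) weight 1/108
  (X=0, Z=2, U=1, W=1, Y=0) weight 1/216
  … 39 more
Group by Z:
  weight(Z=0) = 3/22
  weight(Z=1) = 2/9
  weight(Z=2) = 1/18
Total weight = 3/22 + 2/9 + 1/18 = 41/99
P(Z=0 | obs) = 3/22 / 41/99 = 27/82
P(Z=1 | obs) = 2/9 / 41/99 = 22/41
P(Z=2 | obs) = 1/18 / 41/99 = 11/82

P(Z=0) = 27/82, P(Z=1) = 22/41, P(Z=2) = 11/82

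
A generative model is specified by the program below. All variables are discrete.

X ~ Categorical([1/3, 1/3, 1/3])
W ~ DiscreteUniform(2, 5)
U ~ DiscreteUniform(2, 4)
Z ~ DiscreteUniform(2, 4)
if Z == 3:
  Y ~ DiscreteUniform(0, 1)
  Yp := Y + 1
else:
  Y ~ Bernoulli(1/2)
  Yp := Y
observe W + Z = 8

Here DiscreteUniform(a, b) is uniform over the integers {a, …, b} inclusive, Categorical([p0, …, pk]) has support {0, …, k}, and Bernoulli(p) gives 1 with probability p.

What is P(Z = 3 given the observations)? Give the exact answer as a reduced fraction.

P(Z = 3 | obs) = 1/2

Enumerate traces; 36 have nonzero weight after conditioning:
  (X=0, W=4, U=2, Z=4, Y=0) weight 1/216
  (X=0, W=4, U=2, Z=4, Y=1) weight 1/216
  (X=0, W=4, U=3, Z=4, Y=0) weight 1/216
  (X=0, W=4, U=3, Z=4, Y=1) weight 1/216
  (X=0, W=4, U=4, Z=4, Y=0) weight 1/216
  (X=0, W=4, U=4, Z=4, Y=1) weight 1/216
  (X=0, W=5, U=2, Z=3, Y=0) weight 1/216
  (X=0, W=5, U=2, Z=3, Y=1) weight 1/216
  … 28 more
Group by Z:
  weight(Z=3) = 1/12
  weight(Z=4) = 1/12
Total weight = 1/12 + 1/12 = 1/6
P(Z=3 | obs) = 1/12 / 1/6 = 1/2
P(Z=4 | obs) = 1/12 / 1/6 = 1/2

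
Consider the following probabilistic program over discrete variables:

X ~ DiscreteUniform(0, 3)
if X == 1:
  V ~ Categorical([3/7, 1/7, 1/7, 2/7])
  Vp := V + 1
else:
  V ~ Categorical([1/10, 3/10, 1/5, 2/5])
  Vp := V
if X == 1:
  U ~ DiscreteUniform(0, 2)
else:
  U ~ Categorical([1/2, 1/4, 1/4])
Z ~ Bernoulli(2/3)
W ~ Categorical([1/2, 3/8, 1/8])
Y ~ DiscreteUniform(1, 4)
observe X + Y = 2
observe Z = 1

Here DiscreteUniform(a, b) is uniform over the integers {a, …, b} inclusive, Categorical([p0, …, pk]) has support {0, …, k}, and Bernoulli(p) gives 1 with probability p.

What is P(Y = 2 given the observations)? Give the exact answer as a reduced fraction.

Enumerate traces; 72 have nonzero weight after conditioning:
  (X=0, V=0, U=0, Z=1, W=0, Y=2) weight 1/960
  (X=0, V=0, U=0, Z=1, W=1, Y=2) weight 1/1280
  (X=0, V=0, U=0, Z=1, W=2, Y=2) weight 1/3840
  (X=0, V=0, U=1, Z=1, W=0, Y=2) weight 1/1920
  (X=0, V=0, U=1, Z=1, W=1, Y=2) weight 1/2560
  (X=0, V=0, U=1, Z=1, W=2, Y=2) weight 1/7680
  (X=0, V=0, U=2, Z=1, W=0, Y=2) weight 1/1920
  (X=0, V=0, U=2, Z=1, W=1, Y=2) weight 1/2560
  (X=1, V=0, U=0, Z=1, W=0, Y=1) weight 1/336
  … 63 more
Group by Y:
  weight(Y=1) = 1/24
  weight(Y=2) = 1/24
Total weight = 1/24 + 1/24 = 1/12
P(Y=1 | obs) = 1/24 / 1/12 = 1/2
P(Y=2 | obs) = 1/24 / 1/12 = 1/2

P(Y = 2 | obs) = 1/2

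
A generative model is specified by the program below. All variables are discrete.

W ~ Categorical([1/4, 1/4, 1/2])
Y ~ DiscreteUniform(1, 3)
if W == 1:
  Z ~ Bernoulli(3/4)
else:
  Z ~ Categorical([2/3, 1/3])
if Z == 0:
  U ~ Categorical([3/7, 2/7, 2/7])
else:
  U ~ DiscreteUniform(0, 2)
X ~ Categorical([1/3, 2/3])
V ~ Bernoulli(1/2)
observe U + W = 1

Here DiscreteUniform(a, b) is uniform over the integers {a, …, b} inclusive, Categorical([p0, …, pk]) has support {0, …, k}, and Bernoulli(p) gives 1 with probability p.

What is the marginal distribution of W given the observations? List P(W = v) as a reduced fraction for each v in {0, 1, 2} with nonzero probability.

Enumerate traces; 48 have nonzero weight after conditioning:
  (W=0, Y=1, Z=0, U=1, X=0, V=0) weight 1/378
  (W=0, Y=1, Z=0, U=1, X=0, V=1) weight 1/378
  (W=0, Y=1, Z=0, U=1, X=1, V=0) weight 1/189
  (W=0, Y=1, Z=0, U=1, X=1, V=1) weight 1/189
  (W=0, Y=1, Z=1, U=1, X=0, V=0) weight 1/648
  (W=0, Y=1, Z=1, U=1, X=0, V=1) weight 1/648
  (W=0, Y=1, Z=1, U=1, X=1, V=0) weight 1/324
  (W=0, Y=1, Z=1, U=1, X=1, V=1) weight 1/324
  (W=1, Y=1, Z=0, U=0, X=0, V=0) weight 1/672
  … 39 more
Group by W:
  weight(W=0) = 19/252
  weight(W=1) = 5/56
Total weight = 19/252 + 5/56 = 83/504
P(W=0 | obs) = 19/252 / 83/504 = 38/83
P(W=1 | obs) = 5/56 / 83/504 = 45/83

P(W=0) = 38/83, P(W=1) = 45/83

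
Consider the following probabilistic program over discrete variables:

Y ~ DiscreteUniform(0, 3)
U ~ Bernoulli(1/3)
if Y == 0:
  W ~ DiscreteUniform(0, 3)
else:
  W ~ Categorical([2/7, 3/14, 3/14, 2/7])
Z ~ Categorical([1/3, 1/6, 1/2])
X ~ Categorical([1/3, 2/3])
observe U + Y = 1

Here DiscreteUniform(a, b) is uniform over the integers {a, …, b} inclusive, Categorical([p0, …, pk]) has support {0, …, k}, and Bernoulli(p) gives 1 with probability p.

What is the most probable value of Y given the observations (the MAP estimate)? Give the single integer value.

Enumerate traces; 48 have nonzero weight after conditioning:
  (Y=0, U=1, W=0, Z=0, X=0) weight 1/432
  (Y=0, U=1, W=0, Z=0, X=1) weight 1/216
  (Y=0, U=1, W=0, Z=1, X=0) weight 1/864
  (Y=0, U=1, W=0, Z=1, X=1) weight 1/432
  (Y=0, U=1, W=0, Z=2, X=0) weight 1/288
  (Y=0, U=1, W=0, Z=2, X=1) weight 1/144
  (Y=0, U=1, W=1, Z=0, X=0) weight 1/432
  (Y=0, U=1, W=1, Z=0, X=1) weight 1/216
  (Y=1, U=0, W=0, Z=0, X=0) weight 1/189
  … 39 more
Group by Y:
  weight(Y=0) = 1/12
  weight(Y=1) = 1/6
Total weight = 1/12 + 1/6 = 1/4
P(Y=0 | obs) = 1/12 / 1/4 = 1/3
P(Y=1 | obs) = 1/6 / 1/4 = 2/3
argmax = 1

argmax_v P(Y = v | obs) = 1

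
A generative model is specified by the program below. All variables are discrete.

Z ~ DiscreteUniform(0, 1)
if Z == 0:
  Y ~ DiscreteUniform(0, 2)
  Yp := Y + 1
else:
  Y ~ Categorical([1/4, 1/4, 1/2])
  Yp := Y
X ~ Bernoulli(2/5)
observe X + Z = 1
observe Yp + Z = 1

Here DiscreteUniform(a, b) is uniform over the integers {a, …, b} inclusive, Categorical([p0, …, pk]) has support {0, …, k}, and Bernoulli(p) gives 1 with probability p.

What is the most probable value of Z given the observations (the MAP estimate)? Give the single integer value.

argmax_v P(Z = v | obs) = 1

Enumerate traces; 2 have nonzero weight after conditioning:
  (Z=0, Y=0, X=1) weight 1/15
  (Z=1, Y=0, X=0) weight 3/40
Group by Z:
  weight(Z=0) = 1/15
  weight(Z=1) = 3/40
Total weight = 1/15 + 3/40 = 17/120
P(Z=0 | obs) = 1/15 / 17/120 = 8/17
P(Z=1 | obs) = 3/40 / 17/120 = 9/17
argmax = 1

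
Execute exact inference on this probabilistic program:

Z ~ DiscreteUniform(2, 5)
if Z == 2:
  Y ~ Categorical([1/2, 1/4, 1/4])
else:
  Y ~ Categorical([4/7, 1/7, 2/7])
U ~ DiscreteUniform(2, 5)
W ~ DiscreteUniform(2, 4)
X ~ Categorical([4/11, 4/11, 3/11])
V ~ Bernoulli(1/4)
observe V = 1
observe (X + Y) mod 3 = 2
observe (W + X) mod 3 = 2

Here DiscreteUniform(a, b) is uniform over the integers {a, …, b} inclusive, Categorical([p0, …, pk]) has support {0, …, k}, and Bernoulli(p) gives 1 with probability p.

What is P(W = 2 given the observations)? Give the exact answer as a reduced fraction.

Enumerate traces; 48 have nonzero weight after conditioning:
  (Z=2, Y=0, U=2, W=3, X=2, V=1) weight 1/1408
  (Z=2, Y=0, U=3, W=3, X=2, V=1) weight 1/1408
  (Z=2, Y=0, U=4, W=3, X=2, V=1) weight 1/1408
  (Z=2, Y=0, U=5, W=3, X=2, V=1) weight 1/1408
  (Z=2, Y=1, U=2, W=4, X=1, V=1) weight 1/2112
  (Z=2, Y=1, U=3, W=4, X=1, V=1) weight 1/2112
  (Z=2, Y=1, U=4, W=4, X=1, V=1) weight 1/2112
  (Z=2, Y=1, U=5, W=4, X=1, V=1) weight 1/2112
  (Z=2, Y=2, U=2, W=2, X=0, V=1) weight 1/2112
  … 39 more
Group by W:
  weight(W=2) = 31/3696
  weight(W=3) = 31/2464
  weight(W=4) = 19/3696
Total weight = 31/3696 + 31/2464 + 19/3696 = 193/7392
P(W=2 | obs) = 31/3696 / 193/7392 = 62/193
P(W=3 | obs) = 31/2464 / 193/7392 = 93/193
P(W=4 | obs) = 19/3696 / 193/7392 = 38/193

P(W = 2 | obs) = 62/193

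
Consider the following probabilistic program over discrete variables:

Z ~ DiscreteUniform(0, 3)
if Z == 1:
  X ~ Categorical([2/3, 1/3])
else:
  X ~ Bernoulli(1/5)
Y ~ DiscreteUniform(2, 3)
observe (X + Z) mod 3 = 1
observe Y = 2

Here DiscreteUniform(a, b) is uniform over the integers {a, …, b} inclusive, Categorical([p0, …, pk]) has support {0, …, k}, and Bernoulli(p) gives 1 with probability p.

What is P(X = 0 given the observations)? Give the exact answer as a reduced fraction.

P(X = 0 | obs) = 5/8

Enumerate traces; 3 have nonzero weight after conditioning:
  (Z=0, X=1, Y=2) weight 1/40
  (Z=1, X=0, Y=2) weight 1/12
  (Z=3, X=1, Y=2) weight 1/40
Group by X:
  weight(X=0) = 1/12
  weight(X=1) = 1/20
Total weight = 1/12 + 1/20 = 2/15
P(X=0 | obs) = 1/12 / 2/15 = 5/8
P(X=1 | obs) = 1/20 / 2/15 = 3/8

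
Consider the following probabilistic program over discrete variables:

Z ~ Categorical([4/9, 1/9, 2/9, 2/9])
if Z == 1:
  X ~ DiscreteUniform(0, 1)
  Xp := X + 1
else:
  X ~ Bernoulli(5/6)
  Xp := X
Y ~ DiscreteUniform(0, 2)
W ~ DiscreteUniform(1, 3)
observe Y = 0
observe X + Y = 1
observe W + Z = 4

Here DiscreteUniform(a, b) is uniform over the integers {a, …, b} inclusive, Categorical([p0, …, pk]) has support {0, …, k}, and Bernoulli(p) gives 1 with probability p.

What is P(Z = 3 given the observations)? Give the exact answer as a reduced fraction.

P(Z = 3 | obs) = 10/23

Enumerate traces; 3 have nonzero weight after conditioning:
  (Z=1, X=1, Y=0, W=3) weight 1/162
  (Z=2, X=1, Y=0, W=2) weight 5/243
  (Z=3, X=1, Y=0, W=1) weight 5/243
Group by Z:
  weight(Z=1) = 1/162
  weight(Z=2) = 5/243
  weight(Z=3) = 5/243
Total weight = 1/162 + 5/243 + 5/243 = 23/486
P(Z=1 | obs) = 1/162 / 23/486 = 3/23
P(Z=2 | obs) = 5/243 / 23/486 = 10/23
P(Z=3 | obs) = 5/243 / 23/486 = 10/23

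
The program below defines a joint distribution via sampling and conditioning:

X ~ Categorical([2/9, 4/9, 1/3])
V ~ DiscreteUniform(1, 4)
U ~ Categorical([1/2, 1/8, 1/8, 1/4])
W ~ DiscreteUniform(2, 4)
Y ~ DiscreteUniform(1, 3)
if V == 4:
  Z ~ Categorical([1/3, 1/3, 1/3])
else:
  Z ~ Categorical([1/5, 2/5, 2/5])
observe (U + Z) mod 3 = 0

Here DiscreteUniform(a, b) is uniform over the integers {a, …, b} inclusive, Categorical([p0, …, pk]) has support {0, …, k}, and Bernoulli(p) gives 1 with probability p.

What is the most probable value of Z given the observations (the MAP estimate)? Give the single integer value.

Enumerate traces; 432 have nonzero weight after conditioning:
  (X=0, V=1, U=0, W=2, Y=1, Z=0) weight 1/1620
  (X=0, V=1, U=0, W=2, Y=2, Z=0) weight 1/1620
  (X=0, V=1, U=0, W=2, Y=3, Z=0) weight 1/1620
  (X=0, V=1, U=0, W=3, Y=1, Z=0) weight 1/1620
  (X=0, V=1, U=0, W=3, Y=2, Z=0) weight 1/1620
  (X=0, V=1, U=0, W=3, Y=3, Z=0) weight 1/1620
  (X=0, V=1, U=0, W=4, Y=1, Z=0) weight 1/1620
  (X=0, V=1, U=0, W=4, Y=2, Z=0) weight 1/1620
  (X=0, V=1, U=1, W=2, Y=1, Z=2) weight 1/3240
  (X=0, V=1, U=2, W=2, Y=1, Z=1) weight 1/3240
  … 422 more
Group by Z:
  weight(Z=0) = 7/40
  weight(Z=1) = 23/480
  weight(Z=2) = 23/480
Total weight = 7/40 + 23/480 + 23/480 = 13/48
P(Z=0 | obs) = 7/40 / 13/48 = 42/65
P(Z=1 | obs) = 23/480 / 13/48 = 23/130
P(Z=2 | obs) = 23/480 / 13/48 = 23/130
argmax = 0

argmax_v P(Z = v | obs) = 0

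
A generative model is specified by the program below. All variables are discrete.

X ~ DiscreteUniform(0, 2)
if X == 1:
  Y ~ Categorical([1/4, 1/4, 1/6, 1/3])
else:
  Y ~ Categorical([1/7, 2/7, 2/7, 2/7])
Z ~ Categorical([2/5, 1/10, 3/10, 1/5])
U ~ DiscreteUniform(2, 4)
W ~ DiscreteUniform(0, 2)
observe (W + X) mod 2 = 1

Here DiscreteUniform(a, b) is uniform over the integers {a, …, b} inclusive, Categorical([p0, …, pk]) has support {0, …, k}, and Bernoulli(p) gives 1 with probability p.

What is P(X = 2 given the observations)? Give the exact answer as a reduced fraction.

Enumerate traces; 192 have nonzero weight after conditioning:
  (X=0, Y=0, Z=0, U=2, W=1) weight 2/945
  (X=0, Y=0, Z=0, U=3, W=1) weight 2/945
  (X=0, Y=0, Z=0, U=4, W=1) weight 2/945
  (X=0, Y=0, Z=1, U=2, W=1) weight 1/1890
  (X=0, Y=0, Z=1, U=3, W=1) weight 1/1890
  (X=0, Y=0, Z=1, U=4, W=1) weight 1/1890
  (X=0, Y=0, Z=2, U=2, W=1) weight 1/630
  (X=0, Y=0, Z=2, U=3, W=1) weight 1/630
  (X=1, Y=0, Z=0, U=2, W=0) weight 1/270
  (X=2, Y=0, Z=0, U=2, W=1) weight 2/945
  … 182 more
Group by X:
  weight(X=0) = 1/9
  weight(X=1) = 2/9
  weight(X=2) = 1/9
Total weight = 1/9 + 2/9 + 1/9 = 4/9
P(X=0 | obs) = 1/9 / 4/9 = 1/4
P(X=1 | obs) = 2/9 / 4/9 = 1/2
P(X=2 | obs) = 1/9 / 4/9 = 1/4

P(X = 2 | obs) = 1/4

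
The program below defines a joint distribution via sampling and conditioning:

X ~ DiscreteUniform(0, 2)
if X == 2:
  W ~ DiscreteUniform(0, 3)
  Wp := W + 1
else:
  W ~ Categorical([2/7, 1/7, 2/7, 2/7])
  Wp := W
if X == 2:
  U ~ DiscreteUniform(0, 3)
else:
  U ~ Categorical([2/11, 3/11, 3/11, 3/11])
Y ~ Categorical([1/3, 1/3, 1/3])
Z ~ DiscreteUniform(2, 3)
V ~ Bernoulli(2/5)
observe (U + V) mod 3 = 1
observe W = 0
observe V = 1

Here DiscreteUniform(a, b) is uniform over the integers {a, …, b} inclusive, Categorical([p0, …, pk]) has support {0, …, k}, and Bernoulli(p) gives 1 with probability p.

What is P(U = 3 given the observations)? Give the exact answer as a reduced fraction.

P(U = 3 | obs) = 269/474

Enumerate traces; 36 have nonzero weight after conditioning:
  (X=0, W=0, U=0, Y=0, Z=2, V=1) weight 4/3465
  (X=0, W=0, U=0, Y=0, Z=3, V=1) weight 4/3465
  (X=0, W=0, U=0, Y=1, Z=2, V=1) weight 4/3465
  (X=0, W=0, U=0, Y=1, Z=3, V=1) weight 4/3465
  (X=0, W=0, U=0, Y=2, Z=2, V=1) weight 4/3465
  (X=0, W=0, U=0, Y=2, Z=3, V=1) weight 4/3465
  (X=0, W=0, U=3, Y=0, Z=2, V=1) weight 2/1155
  (X=0, W=0, U=3, Y=0, Z=3, V=1) weight 2/1155
  … 28 more
Group by U:
  weight(U=0) = 41/1848
  weight(U=3) = 269/9240
Total weight = 41/1848 + 269/9240 = 79/1540
P(U=0 | obs) = 41/1848 / 79/1540 = 205/474
P(U=3 | obs) = 269/9240 / 79/1540 = 269/474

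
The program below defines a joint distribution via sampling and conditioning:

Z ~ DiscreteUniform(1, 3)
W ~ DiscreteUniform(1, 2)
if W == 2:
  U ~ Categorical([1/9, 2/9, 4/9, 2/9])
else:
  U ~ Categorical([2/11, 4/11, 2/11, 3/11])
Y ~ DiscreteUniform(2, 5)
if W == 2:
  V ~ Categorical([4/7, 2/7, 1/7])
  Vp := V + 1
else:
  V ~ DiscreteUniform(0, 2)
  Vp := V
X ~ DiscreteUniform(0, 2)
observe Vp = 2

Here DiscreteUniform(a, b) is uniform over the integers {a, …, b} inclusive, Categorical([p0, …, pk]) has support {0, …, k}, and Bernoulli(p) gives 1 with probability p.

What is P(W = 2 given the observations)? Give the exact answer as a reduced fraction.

Enumerate traces; 288 have nonzero weight after conditioning:
  (Z=1, W=1, U=0, Y=2, V=2, X=0) weight 1/1188
  (Z=1, W=1, U=0, Y=2, V=2, X=1) weight 1/1188
  (Z=1, W=1, U=0, Y=2, V=2, X=2) weight 1/1188
  (Z=1, W=1, U=0, Y=3, V=2, X=0) weight 1/1188
  (Z=1, W=1, U=0, Y=3, V=2, X=1) weight 1/1188
  (Z=1, W=1, U=0, Y=3, V=2, X=2) weight 1/1188
  (Z=1, W=1, U=0, Y=4, V=2, X=0) weight 1/1188
  (Z=1, W=1, U=0, Y=4, V=2, X=1) weight 1/1188
  (Z=1, W=2, U=0, Y=2, V=1, X=0) weight 1/2268
  … 279 more
Group by W:
  weight(W=1) = 1/6
  weight(W=2) = 1/7
Total weight = 1/6 + 1/7 = 13/42
P(W=1 | obs) = 1/6 / 13/42 = 7/13
P(W=2 | obs) = 1/7 / 13/42 = 6/13

P(W = 2 | obs) = 6/13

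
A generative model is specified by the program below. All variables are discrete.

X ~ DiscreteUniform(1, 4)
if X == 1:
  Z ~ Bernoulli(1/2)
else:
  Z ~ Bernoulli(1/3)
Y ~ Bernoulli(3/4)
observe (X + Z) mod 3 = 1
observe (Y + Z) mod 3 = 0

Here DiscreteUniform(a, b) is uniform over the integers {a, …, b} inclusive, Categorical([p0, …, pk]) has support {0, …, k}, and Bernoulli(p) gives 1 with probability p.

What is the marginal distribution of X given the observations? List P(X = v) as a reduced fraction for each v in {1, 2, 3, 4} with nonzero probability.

P(X=1) = 3/7, P(X=4) = 4/7

Enumerate traces; 2 have nonzero weight after conditioning:
  (X=1, Z=0, Y=0) weight 1/32
  (X=4, Z=0, Y=0) weight 1/24
Group by X:
  weight(X=1) = 1/32
  weight(X=4) = 1/24
Total weight = 1/32 + 1/24 = 7/96
P(X=1 | obs) = 1/32 / 7/96 = 3/7
P(X=4 | obs) = 1/24 / 7/96 = 4/7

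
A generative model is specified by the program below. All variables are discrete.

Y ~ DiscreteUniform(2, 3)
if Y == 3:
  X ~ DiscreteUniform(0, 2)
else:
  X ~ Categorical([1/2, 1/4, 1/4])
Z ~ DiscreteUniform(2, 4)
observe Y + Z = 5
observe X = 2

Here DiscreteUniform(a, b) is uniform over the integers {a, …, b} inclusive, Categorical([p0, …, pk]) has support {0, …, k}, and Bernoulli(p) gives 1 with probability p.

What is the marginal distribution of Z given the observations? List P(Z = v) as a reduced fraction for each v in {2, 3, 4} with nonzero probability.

P(Z=2) = 4/7, P(Z=3) = 3/7

Enumerate traces; 2 have nonzero weight after conditioning:
  (Y=2, X=2, Z=3) weight 1/24
  (Y=3, X=2, Z=2) weight 1/18
Group by Z:
  weight(Z=2) = 1/18
  weight(Z=3) = 1/24
Total weight = 1/18 + 1/24 = 7/72
P(Z=2 | obs) = 1/18 / 7/72 = 4/7
P(Z=3 | obs) = 1/24 / 7/72 = 3/7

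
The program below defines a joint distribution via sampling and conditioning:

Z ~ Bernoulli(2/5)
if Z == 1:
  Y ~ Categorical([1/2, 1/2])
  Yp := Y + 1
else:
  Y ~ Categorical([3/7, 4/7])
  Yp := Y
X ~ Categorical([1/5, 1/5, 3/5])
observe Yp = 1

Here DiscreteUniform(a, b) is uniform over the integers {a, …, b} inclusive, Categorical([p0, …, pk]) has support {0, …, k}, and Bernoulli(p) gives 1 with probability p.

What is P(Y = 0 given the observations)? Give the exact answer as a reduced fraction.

P(Y = 0 | obs) = 7/19

Enumerate traces; 6 have nonzero weight after conditioning:
  (Z=0, Y=1, X=0) weight 12/175
  (Z=0, Y=1, X=1) weight 12/175
  (Z=0, Y=1, X=2) weight 36/175
  (Z=1, Y=0, X=0) weight 1/25
  (Z=1, Y=0, X=1) weight 1/25
  (Z=1, Y=0, X=2) weight 3/25
Group by Y:
  weight(Y=0) = 1/5
  weight(Y=1) = 12/35
Total weight = 1/5 + 12/35 = 19/35
P(Y=0 | obs) = 1/5 / 19/35 = 7/19
P(Y=1 | obs) = 12/35 / 19/35 = 12/19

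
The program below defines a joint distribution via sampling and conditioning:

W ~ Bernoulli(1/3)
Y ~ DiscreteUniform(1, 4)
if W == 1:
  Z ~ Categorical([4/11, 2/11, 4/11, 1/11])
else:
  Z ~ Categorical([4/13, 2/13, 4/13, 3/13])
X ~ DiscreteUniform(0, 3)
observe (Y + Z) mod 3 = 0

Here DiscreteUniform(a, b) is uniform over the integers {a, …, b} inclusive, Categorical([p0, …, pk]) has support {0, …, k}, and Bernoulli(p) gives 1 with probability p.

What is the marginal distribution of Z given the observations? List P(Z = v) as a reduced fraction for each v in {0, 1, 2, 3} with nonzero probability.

P(Z=0) = 140/569, P(Z=1) = 70/569, P(Z=2) = 280/569, P(Z=3) = 79/569

Enumerate traces; 40 have nonzero weight after conditioning:
  (W=0, Y=1, Z=2, X=0) weight 1/78
  (W=0, Y=1, Z=2, X=1) weight 1/78
  (W=0, Y=1, Z=2, X=2) weight 1/78
  (W=0, Y=1, Z=2, X=3) weight 1/78
  (W=0, Y=2, Z=1, X=0) weight 1/156
  (W=0, Y=2, Z=1, X=1) weight 1/156
  (W=0, Y=2, Z=1, X=2) weight 1/156
  (W=0, Y=2, Z=1, X=3) weight 1/156
  (W=0, Y=3, Z=0, X=0) weight 1/78
  (W=0, Y=3, Z=3, X=0) weight 1/104
  … 30 more
Group by Z:
  weight(Z=0) = 35/429
  weight(Z=1) = 35/858
  weight(Z=2) = 70/429
  weight(Z=3) = 79/1716
Total weight = 35/429 + 35/858 + 70/429 + 79/1716 = 569/1716
P(Z=0 | obs) = 35/429 / 569/1716 = 140/569
P(Z=1 | obs) = 35/858 / 569/1716 = 70/569
P(Z=2 | obs) = 70/429 / 569/1716 = 280/569
P(Z=3 | obs) = 79/1716 / 569/1716 = 79/569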